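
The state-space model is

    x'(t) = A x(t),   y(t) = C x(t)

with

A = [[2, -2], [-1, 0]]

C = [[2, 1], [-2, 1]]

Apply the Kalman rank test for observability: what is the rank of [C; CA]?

2

CA = [[3, -4], [-5, 4]]
Observability matrix O = [C; CA] = [[2, 1], [-2, 1], [3, -4], [-5, 4]]
Take the 2×2 submatrix of O formed by rows 1, 2: [[2, 1], [-2, 1]]. Its determinant is 2·1 - 1·(-2) = 2 - (-2) = 4 ≠ 0.
So rank(O) ≥ 2; since O has 2 columns, rank(O) = 2.
rank(O) = 2 = n, so the pair (A, C) is completely observable.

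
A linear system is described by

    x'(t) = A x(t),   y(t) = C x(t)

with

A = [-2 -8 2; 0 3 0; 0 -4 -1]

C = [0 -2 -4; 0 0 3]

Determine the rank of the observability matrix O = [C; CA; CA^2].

2

CA = [[0, 10, 4], [0, -12, -3]]
CA^2 = [[0, 14, -4], [0, -24, 3]]
Observability matrix O = [C; CA; CA^2] = [[0, -2, -4], [0, 0, 3], [0, 10, 4], [0, -12, -3], [0, 14, -4], [0, -24, 3]]
Column 1 of O is identically zero, so rank(O) ≤ 2.
The 2×2 minor from rows 1, 2, columns 2, 3 is (-2)·3 - (-4)·0 = -6 - 0 = -6 ≠ 0, so rank(O) = 2.
rank(O) = 2 < n = 3, so the pair (A, C) is not completely observable.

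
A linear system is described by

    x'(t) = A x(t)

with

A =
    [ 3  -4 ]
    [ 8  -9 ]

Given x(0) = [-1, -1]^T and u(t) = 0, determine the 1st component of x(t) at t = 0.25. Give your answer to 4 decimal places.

-0.7788

det(sI - A) = s^2 - (tr A)s + det A, with tr A = 3 + (-9) = -6 and det A = 3·(-9) - (-4)·8 = -27 - (-32) = 5.
So p(s) = det(sI - A) = s^2 + 6s + 5.
Factor s^2 + 6s + 5: two numbers with sum -6 and product 5 are -1 and -5, so s^2 + 6s + 5 = (s + 1)(s + 5).
Hence p(s) = (s + 1) (s + 5), with roots -5, -1.
The eigenvalues -5, -1 are distinct and real, so A is diagonalisable and x(t) = e^{At} x(0) = V diag(e^{λ_i t}) V^{-1} x(0), where the columns of V are the eigenvectors.
λ = -5: A - (-5)I = [[8, -4], [8, -4]]. Row 1 gives 8·v1 + (-4)·v2 = 0, so take v_1 = [1, 2]^T.
λ = -1: A - (-1)I = [[4, -4], [8, -8]]. Row 1 gives 4·v1 + (-4)·v2 = 0, so take v_2 = [-1, -1]^T.
V = [v_1 v_2] = [[1, -1], [2, -1]] has det V = 1, so V^{-1} = adj(V)/det V = [[-1, 1], [-2, 1]].
Modal coordinates z(0) = V^{-1} x(0): (-1)·(-1) + 1·(-1) = 0; (-2)·(-1) + 1·(-1) = 1; so z(0) = [0, 1]^T.
x_1(t) = Σ_i (v_i)_1 · z_i(0) · e^{λ_i t} (row 1 of V times the modal terms).
x_1(0.25) = 1·0·e^{-5·0.25} + (-1)·1·e^{-1·0.25} = 0·0.286505 + (-1)·0.778801 = -0.7788.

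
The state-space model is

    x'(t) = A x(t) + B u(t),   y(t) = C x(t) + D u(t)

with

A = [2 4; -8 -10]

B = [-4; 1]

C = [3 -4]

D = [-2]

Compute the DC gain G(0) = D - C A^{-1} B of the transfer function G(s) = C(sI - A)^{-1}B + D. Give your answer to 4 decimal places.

-21.0000

G(0) = C(-A)^{-1}B + D = -C A^{-1} B + D.
det A = 12, so A^{-1} = (1/12)·adj(A) = [[-5/6, -1/3], [2/3, 1/6]]
A^{-1} B = [3, -5/2]^T
C A^{-1} B = 19
G(0) = D - C A^{-1} B = -2 - (19) = -21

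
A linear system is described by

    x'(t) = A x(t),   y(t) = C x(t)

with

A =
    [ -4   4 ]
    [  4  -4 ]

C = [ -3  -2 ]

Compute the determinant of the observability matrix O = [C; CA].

20

CA = [[4, -4]]
Observability matrix O = [C; CA] = [[-3, -2], [4, -4]]
det(O) = (-3)·(-4) - (-2)·4 = 12 - (-8) = 20
Since det(O) ≠ 0, rank(O) = 2 and the system is completely observable.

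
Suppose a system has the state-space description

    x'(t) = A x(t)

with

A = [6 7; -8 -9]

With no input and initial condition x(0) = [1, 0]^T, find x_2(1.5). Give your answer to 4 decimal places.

-1.3867

det(sI - A) = s^2 - (tr A)s + det A, with tr A = 6 + (-9) = -3 and det A = 6·(-9) - 7·(-8) = -54 - (-56) = 2.
So p(s) = det(sI - A) = s^2 + 3s + 2.
Factor s^2 + 3s + 2: two numbers with sum -3 and product 2 are -1 and -2, so s^2 + 3s + 2 = (s + 1)(s + 2).
Hence p(s) = (s + 1) (s + 2), with roots -2, -1.
The eigenvalues -2, -1 are distinct and real, so A is diagonalisable and x(t) = e^{At} x(0) = V diag(e^{λ_i t}) V^{-1} x(0), where the columns of V are the eigenvectors.
λ = -2: A - (-2)I = [[8, 7], [-8, -7]]. Row 1 gives 8·v1 + 7·v2 = 0, so take v_1 = [-7, 8]^T.
λ = -1: A - (-1)I = [[7, 7], [-8, -8]]. Row 1 gives 7·v1 + 7·v2 = 0, so take v_2 = [1, -1]^T.
V = [v_1 v_2] = [[-7, 1], [8, -1]] has det V = -1, so V^{-1} = adj(V)/det V = [[1, 1], [8, 7]].
Modal coordinates z(0) = V^{-1} x(0): 1·1 + 1·0 = 1; 8·1 + 7·0 = 8; so z(0) = [1, 8]^T.
x_2(t) = Σ_i (v_i)_2 · z_i(0) · e^{λ_i t} (row 2 of V times the modal terms).
x_2(1.5) = 8·1·e^{-2·1.5} + (-1)·8·e^{-1·1.5} = 8·0.049787 + (-8)·0.223130 = -1.3867.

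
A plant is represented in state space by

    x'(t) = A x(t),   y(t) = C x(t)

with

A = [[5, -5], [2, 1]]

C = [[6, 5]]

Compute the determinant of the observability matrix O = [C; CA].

-350

CA = [[40, -25]]
Observability matrix O = [C; CA] = [[6, 5], [40, -25]]
det(O) = 6·(-25) - 5·40 = -150 - 200 = -350
Since det(O) ≠ 0, rank(O) = 2 and the system is completely observable.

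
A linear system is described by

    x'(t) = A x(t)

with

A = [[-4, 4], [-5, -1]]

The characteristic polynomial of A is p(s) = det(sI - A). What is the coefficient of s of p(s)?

5

For a 2×2 matrix, det(sI - A) = s^2 - (tr A)s + det A.
tr A = -5, det A = 24.
So p(s) = s^2 + 5s + 24.
The coefficient of s is 5.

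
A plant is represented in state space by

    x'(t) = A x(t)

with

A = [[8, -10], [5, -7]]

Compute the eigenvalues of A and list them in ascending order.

-2, 3

det(sI - A) = s^2 - (tr A)s + det A, with tr A = 8 + (-7) = 1 and det A = 8·(-7) - (-10)·5 = -56 - (-50) = -6.
So p(s) = det(sI - A) = s^2 - s - 6.
Factor s^2 - s - 6: two numbers with sum 1 and product -6 are 3 and -2, so s^2 - s - 6 = (s - 3)(s + 2).
Hence p(s) = (s - 3) (s + 2), with roots -2, 3.
At least one eigenvalue has non-negative real part, so the system is not asymptotically stable.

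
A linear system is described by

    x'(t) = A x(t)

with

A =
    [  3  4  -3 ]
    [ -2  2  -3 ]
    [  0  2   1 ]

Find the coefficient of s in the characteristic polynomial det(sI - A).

25

Expand det(sI - A) for the 3×3 matrix.
p(s) = s^3 - 6s^2 + 25s - 44.
(Check: constant term = det(-A) = (-1)^3 det A = -44; coefficient of s^2 = -tr A = -6.)
The coefficient of s is 25.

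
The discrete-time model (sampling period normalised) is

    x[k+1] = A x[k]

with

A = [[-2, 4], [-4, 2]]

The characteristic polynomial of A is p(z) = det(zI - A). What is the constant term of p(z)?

12

For a 2×2 matrix, det(zI - A) = z^2 - (tr A)z + det A.
tr A = 0, det A = 12.
So p(z) = z^2 + 12.
The constant term is 12.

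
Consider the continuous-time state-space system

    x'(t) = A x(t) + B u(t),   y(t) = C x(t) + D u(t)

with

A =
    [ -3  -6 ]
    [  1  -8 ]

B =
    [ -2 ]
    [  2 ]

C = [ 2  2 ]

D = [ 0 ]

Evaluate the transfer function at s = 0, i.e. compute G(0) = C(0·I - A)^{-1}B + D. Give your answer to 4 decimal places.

G(0) = C(-A)^{-1}B + D = -C A^{-1} B + D.
det A = 30, so A^{-1} = (1/30)·adj(A) = [[-4/15, 1/5], [-1/30, -1/10]]
A^{-1} B = [14/15, -2/15]^T
C A^{-1} B = 8/5
G(0) = D - C A^{-1} B = 0 - (8/5) = -8/5 ≈ -1.6000

-1.6000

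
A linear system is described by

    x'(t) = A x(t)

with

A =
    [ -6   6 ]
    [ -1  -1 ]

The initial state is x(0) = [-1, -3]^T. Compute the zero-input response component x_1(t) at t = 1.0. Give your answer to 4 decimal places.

-0.5219

det(sI - A) = s^2 - (tr A)s + det A, with tr A = (-6) + (-1) = -7 and det A = (-6)·(-1) - 6·(-1) = 6 - (-6) = 12.
So p(s) = det(sI - A) = s^2 + 7s + 12.
Factor s^2 + 7s + 12: two numbers with sum -7 and product 12 are -3 and -4, so s^2 + 7s + 12 = (s + 3)(s + 4).
Hence p(s) = (s + 3) (s + 4), with roots -4, -3.
The eigenvalues -4, -3 are distinct and real, so A is diagonalisable and x(t) = e^{At} x(0) = V diag(e^{λ_i t}) V^{-1} x(0), where the columns of V are the eigenvectors.
λ = -4: A - (-4)I = [[-2, 6], [-1, 3]]. Row 1 gives (-2)·v1 + 6·v2 = 0, so take v_1 = [-3, -1]^T.
λ = -3: A - (-3)I = [[-3, 6], [-1, 2]]. Row 1 gives (-3)·v1 + 6·v2 = 0, so take v_2 = [2, 1]^T.
V = [v_1 v_2] = [[-3, 2], [-1, 1]] has det V = -1, so V^{-1} = adj(V)/det V = [[-1, 2], [-1, 3]].
Modal coordinates z(0) = V^{-1} x(0): (-1)·(-1) + 2·(-3) = -5; (-1)·(-1) + 3·(-3) = -8; so z(0) = [-5, -8]^T.
x_1(t) = Σ_i (v_i)_1 · z_i(0) · e^{λ_i t} (row 1 of V times the modal terms).
x_1(1.0) = (-3)·(-5)·e^{-4·1.0} + 2·(-8)·e^{-3·1.0} = 15·0.018316 + (-16)·0.049787 = -0.5219.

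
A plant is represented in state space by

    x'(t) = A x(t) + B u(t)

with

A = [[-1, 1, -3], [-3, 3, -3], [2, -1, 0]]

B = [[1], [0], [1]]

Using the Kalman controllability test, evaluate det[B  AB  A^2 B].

36

AB = [[-4], [-6], [2]]
A^2B = [[-8], [-12], [-2]]
Controllability matrix C = [B  AB  A^2B] = [[1, -4, -8], [0, -6, -12], [1, 2, -2]]
Expanding along the first row, det(C) = 1·((-6)·(-2) - (-12)·2) - (-4)·(0·(-2) - (-12)·1) + (-8)·(0·2 - (-6)·1) = 1·36 - (-4)·12 + (-8)·6 = 36
Since det(C) ≠ 0, rank(C) = 3 and the system is completely controllable.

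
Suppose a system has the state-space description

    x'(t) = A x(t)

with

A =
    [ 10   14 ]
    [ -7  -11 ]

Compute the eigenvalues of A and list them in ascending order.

-4, 3

det(sI - A) = s^2 - (tr A)s + det A, with tr A = 10 + (-11) = -1 and det A = 10·(-11) - 14·(-7) = -110 - (-98) = -12.
So p(s) = det(sI - A) = s^2 + s - 12.
Factor s^2 + s - 12: two numbers with sum -1 and product -12 are 3 and -4, so s^2 + s - 12 = (s - 3)(s + 4).
Hence p(s) = (s - 3) (s + 4), with roots -4, 3.
At least one eigenvalue has non-negative real part, so the system is not asymptotically stable.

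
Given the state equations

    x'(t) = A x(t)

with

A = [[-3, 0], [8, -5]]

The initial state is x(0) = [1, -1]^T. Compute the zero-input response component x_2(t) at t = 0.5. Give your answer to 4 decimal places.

0.4821

det(sI - A) = s^2 - (tr A)s + det A, with tr A = (-3) + (-5) = -8 and det A = (-3)·(-5) - 0·8 = 15 - 0 = 15.
So p(s) = det(sI - A) = s^2 + 8s + 15.
Factor s^2 + 8s + 15: two numbers with sum -8 and product 15 are -3 and -5, so s^2 + 8s + 15 = (s + 3)(s + 5).
Hence p(s) = (s + 3) (s + 5), with roots -5, -3.
The eigenvalues -5, -3 are distinct and real, so A is diagonalisable and x(t) = e^{At} x(0) = V diag(e^{λ_i t}) V^{-1} x(0), where the columns of V are the eigenvectors.
λ = -5: A - (-5)I = [[2, 0], [8, 0]]. Row 1 gives 2·v1 + 0·v2 = 0, so take v_1 = [0, 1]^T.
λ = -3: A - (-3)I = [[0, 0], [8, -2]]. Row 2 gives 8·v1 + (-2)·v2 = 0, so take v_2 = [-1, -4]^T.
V = [v_1 v_2] = [[0, -1], [1, -4]] has det V = 1, so V^{-1} = adj(V)/det V = [[-4, 1], [-1, 0]].
Modal coordinates z(0) = V^{-1} x(0): (-4)·1 + 1·(-1) = -5; (-1)·1 + 0·(-1) = -1; so z(0) = [-5, -1]^T.
x_2(t) = Σ_i (v_i)_2 · z_i(0) · e^{λ_i t} (row 2 of V times the modal terms).
x_2(0.5) = 1·(-5)·e^{-5·0.5} + (-4)·(-1)·e^{-3·0.5} = (-5)·0.082085 + 4·0.223130 = 0.4821.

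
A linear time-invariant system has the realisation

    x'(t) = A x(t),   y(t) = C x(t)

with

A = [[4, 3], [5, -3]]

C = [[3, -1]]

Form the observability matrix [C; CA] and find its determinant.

CA = [[7, 12]]
Observability matrix O = [C; CA] = [[3, -1], [7, 12]]
det(O) = 3·12 - (-1)·7 = 36 - (-7) = 43
Since det(O) ≠ 0, rank(O) = 2 and the system is completely observable.

43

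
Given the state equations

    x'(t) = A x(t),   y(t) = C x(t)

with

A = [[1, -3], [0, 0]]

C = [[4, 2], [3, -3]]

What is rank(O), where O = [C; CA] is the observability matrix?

CA = [[4, -12], [3, -9]]
Observability matrix O = [C; CA] = [[4, 2], [3, -3], [4, -12], [3, -9]]
Take the 2×2 submatrix of O formed by rows 1, 2: [[4, 2], [3, -3]]. Its determinant is 4·(-3) - 2·3 = -12 - 6 = -18 ≠ 0.
So rank(O) ≥ 2; since O has 2 columns, rank(O) = 2.
rank(O) = 2 = n, so the pair (A, C) is completely observable.

2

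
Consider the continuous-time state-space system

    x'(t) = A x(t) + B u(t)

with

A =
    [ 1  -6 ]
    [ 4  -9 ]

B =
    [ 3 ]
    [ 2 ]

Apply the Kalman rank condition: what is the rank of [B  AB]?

1

AB = [[-9], [-6]]
Controllability matrix C = [B  AB] = [[3, -9], [2, -6]]
Every column of C is a scalar multiple of column 1 = [3, 2] (multipliers 1, -3), so the columns span a one-dimensional space.
C ≠ 0, hence rank(C) = 1.
rank(C) = 1 < n = 2, so the pair (A, B) is not completely controllable.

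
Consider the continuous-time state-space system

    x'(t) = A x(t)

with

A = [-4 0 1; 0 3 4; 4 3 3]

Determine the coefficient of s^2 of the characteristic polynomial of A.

Expand det(sI - A) for the 3×3 matrix.
p(s) = s^3 - 2s^2 - 31s.
(Check: constant term = det(-A) = (-1)^3 det A = 0; coefficient of s^2 = -tr A = -2.)
The coefficient of s^2 is -2.

-2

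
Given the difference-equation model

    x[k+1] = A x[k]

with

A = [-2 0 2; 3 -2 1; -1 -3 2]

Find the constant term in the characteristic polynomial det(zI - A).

Expand det(zI - A) for the 3×3 matrix.
p(z) = z^3 + 2z^2 + z + 20.
(Check: constant term = det(-A) = (-1)^3 det A = 20; coefficient of z^2 = -tr A = 2.)
The constant term is 20.

20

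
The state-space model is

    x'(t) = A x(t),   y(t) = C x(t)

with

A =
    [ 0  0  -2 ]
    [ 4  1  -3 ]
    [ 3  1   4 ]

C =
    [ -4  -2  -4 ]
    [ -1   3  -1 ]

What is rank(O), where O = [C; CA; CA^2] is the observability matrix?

3

CA = [[-20, -6, -2], [9, 2, -11]]
CA^2 = [[-30, -8, 50], [-25, -9, -68]]
Observability matrix O = [C; CA; CA^2] = [[-4, -2, -4], [-1, 3, -1], [-20, -6, -2], [9, 2, -11], [-30, -8, 50], [-25, -9, -68]]
Take the 3×3 submatrix of O formed by rows 1, 2, 3: [[-4, -2, -4], [-1, 3, -1], [-20, -6, -2]]. Its determinant is (-4)·(3·(-2) - (-1)·(-6)) - (-2)·((-1)·(-2) - (-1)·(-20)) + (-4)·((-1)·(-6) - 3·(-20)) = (-4)·(-12) - (-2)·(-18) + (-4)·66 = -252 ≠ 0.
So rank(O) ≥ 3; since O has 3 columns, rank(O) = 3.
rank(O) = 3 = n, so the pair (A, C) is completely observable.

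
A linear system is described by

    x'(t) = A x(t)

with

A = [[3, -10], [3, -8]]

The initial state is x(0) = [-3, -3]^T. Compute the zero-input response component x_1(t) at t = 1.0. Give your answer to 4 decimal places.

det(sI - A) = s^2 - (tr A)s + det A, with tr A = 3 + (-8) = -5 and det A = 3·(-8) - (-10)·3 = -24 - (-30) = 6.
So p(s) = det(sI - A) = s^2 + 5s + 6.
Factor s^2 + 5s + 6: two numbers with sum -5 and product 6 are -2 and -3, so s^2 + 5s + 6 = (s + 2)(s + 3).
Hence p(s) = (s + 2) (s + 3), with roots -3, -2.
The eigenvalues -3, -2 are distinct and real, so A is diagonalisable and x(t) = e^{At} x(0) = V diag(e^{λ_i t}) V^{-1} x(0), where the columns of V are the eigenvectors.
λ = -3: A - (-3)I = [[6, -10], [3, -5]]. Row 1 gives 6·v1 + (-10)·v2 = 0, so take v_1 = [5, 3]^T.
λ = -2: A - (-2)I = [[5, -10], [3, -6]]. Row 1 gives 5·v1 + (-10)·v2 = 0, so take v_2 = [-2, -1]^T.
V = [v_1 v_2] = [[5, -2], [3, -1]] has det V = 1, so V^{-1} = adj(V)/det V = [[-1, 2], [-3, 5]].
Modal coordinates z(0) = V^{-1} x(0): (-1)·(-3) + 2·(-3) = -3; (-3)·(-3) + 5·(-3) = -6; so z(0) = [-3, -6]^T.
x_1(t) = Σ_i (v_i)_1 · z_i(0) · e^{λ_i t} (row 1 of V times the modal terms).
x_1(1.0) = 5·(-3)·e^{-3·1.0} + (-2)·(-6)·e^{-2·1.0} = (-15)·0.049787 + 12·0.135335 = 0.8772.

0.8772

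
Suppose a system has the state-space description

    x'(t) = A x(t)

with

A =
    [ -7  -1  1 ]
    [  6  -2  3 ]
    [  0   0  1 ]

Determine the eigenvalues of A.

det(sI - A) = s^3 - (tr A)s^2 + (M11 + M22 + M33)s - det A, where Mii is the 2×2 principal minor of A obtained by deleting row i and column i.
tr A = (-7) + (-2) + 1 = -8; M11 = (-2)·1 - 3·0 = -2 - 0 = -2; M22 = (-7)·1 - 1·0 = -7 - 0 = -7; M33 = (-7)·(-2) - (-1)·6 = 14 - (-6) = 20; sum of minors = 11.
det A = (-7)·((-2)·1 - 3·0) - (-1)·(6·1 - 3·0) + 1·(6·0 - (-2)·0) = (-7)·(-2) - (-1)·6 + 1·0 = 20.
So p(s) = det(sI - A) = s^3 + 8s^2 + 11s - 20.
Rational-root test: any integer root divides -20. Testing small divisors, s = 1 works: p(1) = 1 + 8 + 11 + (-20) = 0, so (s - 1) is a factor.
Dividing, p(s) = (s - 1)(s^2 + 9s + 20).
Factor s^2 + 9s + 20: two numbers with sum -9 and product 20 are -4 and -5, so s^2 + 9s + 20 = (s + 4)(s + 5).
Hence p(s) = (s - 1) (s + 4) (s + 5), with roots -5, -4, 1.
At least one eigenvalue has non-negative real part, so the system is not asymptotically stable.

-5, -4, 1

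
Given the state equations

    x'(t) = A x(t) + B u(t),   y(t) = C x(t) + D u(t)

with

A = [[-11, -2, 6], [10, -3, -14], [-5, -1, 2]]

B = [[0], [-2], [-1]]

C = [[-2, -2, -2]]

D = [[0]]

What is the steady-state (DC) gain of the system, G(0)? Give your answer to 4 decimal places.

G(0) = C(-A)^{-1}B + D = -C A^{-1} B + D.
det A = -30, so A^{-1} = (1/-30)·adj(A) = [[2/3, 1/15, -23/15], [-5/3, -4/15, 47/15], [5/6, 1/30, -53/30]]
A^{-1} B = [7/5, -13/5, 17/10]^T
C A^{-1} B = -1
G(0) = D - C A^{-1} B = 0 - (-1) = 1

1.0000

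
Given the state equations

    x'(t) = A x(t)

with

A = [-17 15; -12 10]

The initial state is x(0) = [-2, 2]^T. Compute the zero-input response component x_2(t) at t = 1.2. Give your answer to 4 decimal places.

1.5933

det(sI - A) = s^2 - (tr A)s + det A, with tr A = (-17) + 10 = -7 and det A = (-17)·10 - 15·(-12) = -170 - (-180) = 10.
So p(s) = det(sI - A) = s^2 + 7s + 10.
Factor s^2 + 7s + 10: two numbers with sum -7 and product 10 are -2 and -5, so s^2 + 7s + 10 = (s + 2)(s + 5).
Hence p(s) = (s + 2) (s + 5), with roots -5, -2.
The eigenvalues -5, -2 are distinct and real, so A is diagonalisable and x(t) = e^{At} x(0) = V diag(e^{λ_i t}) V^{-1} x(0), where the columns of V are the eigenvectors.
λ = -5: A - (-5)I = [[-12, 15], [-12, 15]]. Row 1 gives (-12)·v1 + 15·v2 = 0, so take v_1 = [-5, -4]^T.
λ = -2: A - (-2)I = [[-15, 15], [-12, 12]]. Row 1 gives (-15)·v1 + 15·v2 = 0, so take v_2 = [-1, -1]^T.
V = [v_1 v_2] = [[-5, -1], [-4, -1]] has det V = 1, so V^{-1} = adj(V)/det V = [[-1, 1], [4, -5]].
Modal coordinates z(0) = V^{-1} x(0): (-1)·(-2) + 1·2 = 4; 4·(-2) + (-5)·2 = -18; so z(0) = [4, -18]^T.
x_2(t) = Σ_i (v_i)_2 · z_i(0) · e^{λ_i t} (row 2 of V times the modal terms).
x_2(1.2) = (-4)·4·e^{-5·1.2} + (-1)·(-18)·e^{-2·1.2} = (-16)·0.002479 + 18·0.090718 = 1.5933.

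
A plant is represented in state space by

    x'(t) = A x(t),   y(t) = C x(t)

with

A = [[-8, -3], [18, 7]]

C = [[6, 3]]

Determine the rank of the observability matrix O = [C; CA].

1

CA = [[6, 3]]
Observability matrix O = [C; CA] = [[6, 3], [6, 3]]
Every row of O is a scalar multiple of row 1 = [6, 3] (multipliers 1, 1), so the rows span a one-dimensional space.
O ≠ 0, hence rank(O) = 1.
rank(O) = 1 < n = 2, so the pair (A, C) is not completely observable.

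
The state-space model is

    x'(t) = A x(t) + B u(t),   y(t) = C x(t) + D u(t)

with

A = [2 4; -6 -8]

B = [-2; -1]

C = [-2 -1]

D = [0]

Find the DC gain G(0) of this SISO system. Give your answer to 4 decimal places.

G(0) = C(-A)^{-1}B + D = -C A^{-1} B + D.
det A = 8, so A^{-1} = (1/8)·adj(A) = [[-1, -1/2], [3/4, 1/4]]
A^{-1} B = [5/2, -7/4]^T
C A^{-1} B = -13/4
G(0) = D - C A^{-1} B = 0 - (-13/4) = 13/4 ≈ 3.2500

3.2500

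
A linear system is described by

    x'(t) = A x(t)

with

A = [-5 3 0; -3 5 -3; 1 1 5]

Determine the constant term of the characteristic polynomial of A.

Expand det(sI - A) for the 3×3 matrix.
p(s) = s^3 - 5s^2 - 13s + 104.
(Check: constant term = det(-A) = (-1)^3 det A = 104; coefficient of s^2 = -tr A = -5.)
The constant term is 104.

104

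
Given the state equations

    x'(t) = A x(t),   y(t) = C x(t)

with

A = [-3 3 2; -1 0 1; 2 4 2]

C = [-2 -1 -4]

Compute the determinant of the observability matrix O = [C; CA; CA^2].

-865

CA = [[-1, -22, -13]]
CA^2 = [[-1, -55, -50]]
Observability matrix O = [C; CA; CA^2] = [[-2, -1, -4], [-1, -22, -13], [-1, -55, -50]]
Expanding along the first row, det(O) = (-2)·((-22)·(-50) - (-13)·(-55)) - (-1)·((-1)·(-50) - (-13)·(-1)) + (-4)·((-1)·(-55) - (-22)·(-1)) = (-2)·385 - (-1)·37 + (-4)·33 = -865
Since det(O) ≠ 0, rank(O) = 3 and the system is completely observable.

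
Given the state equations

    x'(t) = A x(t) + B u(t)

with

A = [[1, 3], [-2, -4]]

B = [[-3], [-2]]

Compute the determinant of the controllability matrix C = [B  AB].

-60

AB = [[-9], [14]]
Controllability matrix C = [B  AB] = [[-3, -9], [-2, 14]]
det(C) = (-3)·14 - (-9)·(-2) = -42 - 18 = -60
Since det(C) ≠ 0, rank(C) = 2 and the system is completely controllable.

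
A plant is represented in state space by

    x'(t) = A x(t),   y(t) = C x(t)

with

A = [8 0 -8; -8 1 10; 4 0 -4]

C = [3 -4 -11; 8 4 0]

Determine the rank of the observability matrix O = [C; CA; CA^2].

2

CA = [[12, -4, -20], [32, 4, -24]]
CA^2 = [[48, -4, -56], [128, 4, -120]]
Observability matrix O = [C; CA; CA^2] = [[3, -4, -11], [8, 4, 0], [12, -4, -20], [32, 4, -24], [48, -4, -56], [128, 4, -120]]
The columns c1, c2, c3 of O are linearly dependent: c1 - 2·c2 + c3 = 0 (check each entry), so rank(O) ≤ 2.
The 2×2 minor from rows 1, 2, columns 1, 2 is 3·4 - (-4)·8 = 12 - (-32) = 44 ≠ 0, so rank(O) = 2.
rank(O) = 2 < n = 3, so the pair (A, C) is not completely observable.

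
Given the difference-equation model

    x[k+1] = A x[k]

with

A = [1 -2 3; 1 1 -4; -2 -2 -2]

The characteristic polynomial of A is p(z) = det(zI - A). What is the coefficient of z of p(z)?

Expand det(zI - A) for the 3×3 matrix.
p(z) = z^3 - 3z + 30.
(Check: constant term = det(-A) = (-1)^3 det A = 30; coefficient of z^2 = -tr A = 0.)
The coefficient of z is -3.

-3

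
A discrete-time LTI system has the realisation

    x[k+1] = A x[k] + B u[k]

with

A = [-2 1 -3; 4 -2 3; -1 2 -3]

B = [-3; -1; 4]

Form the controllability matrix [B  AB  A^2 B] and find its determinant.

3540

AB = [[-7], [2], [-11]]
A^2B = [[49], [-65], [44]]
Controllability matrix C = [B  AB  A^2B] = [[-3, -7, 49], [-1, 2, -65], [4, -11, 44]]
Expanding along the first row, det(C) = (-3)·(2·44 - (-65)·(-11)) - (-7)·((-1)·44 - (-65)·4) + 49·((-1)·(-11) - 2·4) = (-3)·(-627) - (-7)·216 + 49·3 = 3540
Since det(C) ≠ 0, rank(C) = 3 and the system is completely controllable.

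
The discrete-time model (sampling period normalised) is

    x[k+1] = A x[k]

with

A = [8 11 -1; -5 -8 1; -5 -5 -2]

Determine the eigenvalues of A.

det(zI - A) = z^3 - (tr A)z^2 + (M11 + M22 + M33)z - det A, where Mii is the 2×2 principal minor of A obtained by deleting row i and column i.
tr A = 8 + (-8) + (-2) = -2; M11 = (-8)·(-2) - 1·(-5) = 16 - (-5) = 21; M22 = 8·(-2) - (-1)·(-5) = -16 - 5 = -21; M33 = 8·(-8) - 11·(-5) = -64 - (-55) = -9; sum of minors = -9.
det A = 8·((-8)·(-2) - 1·(-5)) - 11·((-5)·(-2) - 1·(-5)) + (-1)·((-5)·(-5) - (-8)·(-5)) = 8·21 - 11·15 + (-1)·(-15) = 18.
So p(z) = det(zI - A) = z^3 + 2z^2 - 9z - 18.
Rational-root test: any integer root divides -18. Testing small divisors, z = -2 works: p(-2) = -8 + 8 + 18 + (-18) = 0, so (z + 2) is a factor.
Dividing, p(z) = (z + 2)(z^2 - 9).
Factor z^2 - 9: two numbers with sum 0 and product -9 are 3 and -3, so z^2 - 9 = (z - 3)(z + 3).
Hence p(z) = (z - 3) (z + 2) (z + 3), with roots -3, -2, 3.

-3, -2, 3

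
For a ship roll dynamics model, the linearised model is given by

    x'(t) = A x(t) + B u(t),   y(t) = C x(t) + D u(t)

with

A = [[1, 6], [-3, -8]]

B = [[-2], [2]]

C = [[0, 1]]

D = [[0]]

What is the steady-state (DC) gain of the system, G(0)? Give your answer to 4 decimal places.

G(0) = C(-A)^{-1}B + D = -C A^{-1} B + D.
det A = 10, so A^{-1} = (1/10)·adj(A) = [[-4/5, -3/5], [3/10, 1/10]]
A^{-1} B = [2/5, -2/5]^T
C A^{-1} B = -2/5
G(0) = D - C A^{-1} B = 0 - (-2/5) = 2/5 ≈ 0.4000

0.4000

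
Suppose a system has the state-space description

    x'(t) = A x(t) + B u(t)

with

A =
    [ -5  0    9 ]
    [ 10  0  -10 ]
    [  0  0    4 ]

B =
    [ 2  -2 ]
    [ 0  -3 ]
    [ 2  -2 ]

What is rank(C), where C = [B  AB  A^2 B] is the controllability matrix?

2

AB = [[8, -8], [0, 0], [8, -8]]
A^2B = [[32, -32], [0, 0], [32, -32]]
Controllability matrix C = [B  AB  A^2B] = [[2, -2, 8, -8, 32, -32], [0, -3, 0, 0, 0, 0], [2, -2, 8, -8, 32, -32]]
The rows r1, r2, r3 of C are linearly dependent: -r1 + r3 = 0 (check each entry), so rank(C) ≤ 2.
The 2×2 minor from rows 1, 2, columns 1, 2 is 2·(-3) - (-2)·0 = -6 - 0 = -6 ≠ 0, so rank(C) = 2.
rank(C) = 2 < n = 3, so the pair (A, B) is not completely controllable.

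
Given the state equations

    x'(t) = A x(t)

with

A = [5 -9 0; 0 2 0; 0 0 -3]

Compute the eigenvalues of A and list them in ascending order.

-3, 2, 5

det(sI - A) = s^3 - (tr A)s^2 + (M11 + M22 + M33)s - det A, where Mii is the 2×2 principal minor of A obtained by deleting row i and column i.
tr A = 5 + 2 + (-3) = 4; M11 = 2·(-3) - 0·0 = -6 - 0 = -6; M22 = 5·(-3) - 0·0 = -15 - 0 = -15; M33 = 5·2 - (-9)·0 = 10 - 0 = 10; sum of minors = -11.
det A = 5·(2·(-3) - 0·0) - (-9)·(0·(-3) - 0·0) + 0·(0·0 - 2·0) = 5·(-6) - (-9)·0 + 0·0 = -30.
So p(s) = det(sI - A) = s^3 - 4s^2 - 11s + 30.
Rational-root test: any integer root divides 30. Testing small divisors, s = 2 works: p(2) = 8 + (-16) + (-22) + 30 = 0, so (s - 2) is a factor.
Dividing, p(s) = (s - 2)(s^2 - 2s - 15).
Factor s^2 - 2s - 15: two numbers with sum 2 and product -15 are 5 and -3, so s^2 - 2s - 15 = (s - 5)(s + 3).
Hence p(s) = (s - 5) (s - 2) (s + 3), with roots -3, 2, 5.
At least one eigenvalue has non-negative real part, so the system is not asymptotically stable.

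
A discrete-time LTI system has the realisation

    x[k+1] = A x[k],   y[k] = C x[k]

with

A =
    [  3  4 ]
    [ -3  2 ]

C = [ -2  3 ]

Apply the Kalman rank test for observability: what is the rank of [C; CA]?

CA = [[-15, -2]]
Observability matrix O = [C; CA] = [[-2, 3], [-15, -2]]
det(O) = (-2)·(-2) - 3·(-15) = 4 - (-45) = 49 ≠ 0, so rank(O) = 2.
rank(O) = 2 = n, so the pair (A, C) is completely observable.

2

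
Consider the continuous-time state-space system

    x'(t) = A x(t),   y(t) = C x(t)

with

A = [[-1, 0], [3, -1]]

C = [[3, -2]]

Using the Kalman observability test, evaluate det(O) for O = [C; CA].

-12

CA = [[-9, 2]]
Observability matrix O = [C; CA] = [[3, -2], [-9, 2]]
det(O) = 3·2 - (-2)·(-9) = 6 - 18 = -12
Since det(O) ≠ 0, rank(O) = 2 and the system is completely observable.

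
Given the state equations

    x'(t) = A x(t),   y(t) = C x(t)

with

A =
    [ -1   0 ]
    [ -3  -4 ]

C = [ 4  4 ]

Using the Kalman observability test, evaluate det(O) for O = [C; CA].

0

CA = [[-16, -16]]
Observability matrix O = [C; CA] = [[4, 4], [-16, -16]]
det(O) = 4·(-16) - 4·(-16) = -64 - (-64) = 0
Since det(O) = 0, rank(O) < 2 and the system is not completely observable.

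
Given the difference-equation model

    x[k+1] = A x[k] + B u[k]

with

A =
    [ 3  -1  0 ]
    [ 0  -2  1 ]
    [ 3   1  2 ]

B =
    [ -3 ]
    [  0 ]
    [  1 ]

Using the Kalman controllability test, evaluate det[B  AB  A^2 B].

AB = [[-9], [1], [-7]]
A^2B = [[-28], [-9], [-40]]
Controllability matrix C = [B  AB  A^2B] = [[-3, -9, -28], [0, 1, -9], [1, -7, -40]]
Expanding along the first row, det(C) = (-3)·(1·(-40) - (-9)·(-7)) - (-9)·(0·(-40) - (-9)·1) + (-28)·(0·(-7) - 1·1) = (-3)·(-103) - (-9)·9 + (-28)·(-1) = 418
Since det(C) ≠ 0, rank(C) = 3 and the system is completely controllable.

418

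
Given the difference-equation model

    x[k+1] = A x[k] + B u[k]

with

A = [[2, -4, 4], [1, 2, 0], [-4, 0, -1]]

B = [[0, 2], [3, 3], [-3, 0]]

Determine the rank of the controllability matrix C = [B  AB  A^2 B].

3

AB = [[-24, -8], [6, 8], [3, -8]]
A^2B = [[-60, -80], [-12, 8], [93, 40]]
Controllability matrix C = [B  AB  A^2B] = [[0, 2, -24, -8, -60, -80], [3, 3, 6, 8, -12, 8], [-3, 0, 3, -8, 93, 40]]
Take the 3×3 submatrix of C formed by columns 1, 2, 3: [[0, 2, -24], [3, 3, 6], [-3, 0, 3]]. Its determinant is 0·(3·3 - 6·0) - 2·(3·3 - 6·(-3)) + (-24)·(3·0 - 3·(-3)) = 0·9 - 2·27 + (-24)·9 = -270 ≠ 0.
So rank(C) ≥ 3; since C has 3 rows, rank(C) = 3.
rank(C) = 3 = n, so the pair (A, B) is completely controllable.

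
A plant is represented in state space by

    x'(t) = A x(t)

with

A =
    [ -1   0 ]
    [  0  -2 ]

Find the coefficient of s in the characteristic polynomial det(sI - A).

3

For a 2×2 matrix, det(sI - A) = s^2 - (tr A)s + det A.
tr A = -3, det A = 2.
So p(s) = s^2 + 3s + 2.
The coefficient of s is 3.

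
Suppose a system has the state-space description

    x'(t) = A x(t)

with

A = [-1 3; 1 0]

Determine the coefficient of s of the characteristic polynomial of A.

1

For a 2×2 matrix, det(sI - A) = s^2 - (tr A)s + det A.
tr A = -1, det A = -3.
So p(s) = s^2 + s - 3.
The coefficient of s is 1.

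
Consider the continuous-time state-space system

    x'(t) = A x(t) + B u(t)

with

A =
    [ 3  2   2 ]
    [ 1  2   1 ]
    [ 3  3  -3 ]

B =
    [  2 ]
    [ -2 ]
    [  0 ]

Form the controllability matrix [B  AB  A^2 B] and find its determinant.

0

AB = [[2], [-2], [0]]
A^2B = [[2], [-2], [0]]
Controllability matrix C = [B  AB  A^2B] = [[2, 2, 2], [-2, -2, -2], [0, 0, 0]]
Expanding along the first row, det(C) = 2·((-2)·0 - (-2)·0) - 2·((-2)·0 - (-2)·0) + 2·((-2)·0 - (-2)·0) = 2·0 - 2·0 + 2·0 = 0
Since det(C) = 0, rank(C) < 3 and the system is not completely controllable.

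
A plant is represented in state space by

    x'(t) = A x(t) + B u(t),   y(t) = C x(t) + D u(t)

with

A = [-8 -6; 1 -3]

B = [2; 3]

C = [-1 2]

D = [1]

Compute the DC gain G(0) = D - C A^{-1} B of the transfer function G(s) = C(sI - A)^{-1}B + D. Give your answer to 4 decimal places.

3.1333

G(0) = C(-A)^{-1}B + D = -C A^{-1} B + D.
det A = 30, so A^{-1} = (1/30)·adj(A) = [[-1/10, 1/5], [-1/30, -4/15]]
A^{-1} B = [2/5, -13/15]^T
C A^{-1} B = -32/15
G(0) = D - C A^{-1} B = 1 - (-32/15) = 47/15 ≈ 3.1333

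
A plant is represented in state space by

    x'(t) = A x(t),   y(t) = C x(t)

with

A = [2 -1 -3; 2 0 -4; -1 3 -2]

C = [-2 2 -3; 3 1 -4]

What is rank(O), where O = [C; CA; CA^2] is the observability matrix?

CA = [[3, -7, 4], [12, -15, -5]]
CA^2 = [[-12, 9, 11], [-1, -27, 34]]
Observability matrix O = [C; CA; CA^2] = [[-2, 2, -3], [3, 1, -4], [3, -7, 4], [12, -15, -5], [-12, 9, 11], [-1, -27, 34]]
Take the 3×3 submatrix of O formed by rows 1, 2, 3: [[-2, 2, -3], [3, 1, -4], [3, -7, 4]]. Its determinant is (-2)·(1·4 - (-4)·(-7)) - 2·(3·4 - (-4)·3) + (-3)·(3·(-7) - 1·3) = (-2)·(-24) - 2·24 + (-3)·(-24) = 72 ≠ 0.
So rank(O) ≥ 3; since O has 3 columns, rank(O) = 3.
rank(O) = 3 = n, so the pair (A, C) is completely observable.

3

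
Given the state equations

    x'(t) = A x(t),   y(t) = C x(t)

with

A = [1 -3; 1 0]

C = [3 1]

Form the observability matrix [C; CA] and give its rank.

CA = [[4, -9]]
Observability matrix O = [C; CA] = [[3, 1], [4, -9]]
det(O) = 3·(-9) - 1·4 = -27 - 4 = -31 ≠ 0, so rank(O) = 2.
rank(O) = 2 = n, so the pair (A, C) is completely observable.

2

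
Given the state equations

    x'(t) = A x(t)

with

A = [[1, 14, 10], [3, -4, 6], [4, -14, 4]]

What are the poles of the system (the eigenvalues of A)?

-4, 2, 3

det(sI - A) = s^3 - (tr A)s^2 + (M11 + M22 + M33)s - det A, where Mii is the 2×2 principal minor of A obtained by deleting row i and column i.
tr A = 1 + (-4) + 4 = 1; M11 = (-4)·4 - 6·(-14) = -16 - (-84) = 68; M22 = 1·4 - 10·4 = 4 - 40 = -36; M33 = 1·(-4) - 14·3 = -4 - 42 = -46; sum of minors = -14.
det A = 1·((-4)·4 - 6·(-14)) - 14·(3·4 - 6·4) + 10·(3·(-14) - (-4)·4) = 1·68 - 14·(-12) + 10·(-26) = -24.
So p(s) = det(sI - A) = s^3 - s^2 - 14s + 24.
Rational-root test: any integer root divides 24. Testing small divisors, s = 2 works: p(2) = 8 + (-4) + (-28) + 24 = 0, so (s - 2) is a factor.
Dividing, p(s) = (s - 2)(s^2 + s - 12).
Factor s^2 + s - 12: two numbers with sum -1 and product -12 are 3 and -4, so s^2 + s - 12 = (s - 3)(s + 4).
Hence p(s) = (s - 3) (s - 2) (s + 4), with roots -4, 2, 3.
At least one eigenvalue has non-negative real part, so the system is not asymptotically stable.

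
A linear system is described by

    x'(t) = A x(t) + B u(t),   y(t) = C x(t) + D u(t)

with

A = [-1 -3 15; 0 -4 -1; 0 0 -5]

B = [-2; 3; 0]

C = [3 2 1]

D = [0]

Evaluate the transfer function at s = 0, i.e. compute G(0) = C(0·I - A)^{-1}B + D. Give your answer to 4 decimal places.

G(0) = C(-A)^{-1}B + D = -C A^{-1} B + D.
det A = -20, so A^{-1} = (1/-20)·adj(A) = [[-1, 3/4, -63/20], [0, -1/4, 1/20], [0, 0, -1/5]]
A^{-1} B = [17/4, -3/4, 0]^T
C A^{-1} B = 45/4
G(0) = D - C A^{-1} B = 0 - (45/4) = -45/4 ≈ -11.2500

-11.2500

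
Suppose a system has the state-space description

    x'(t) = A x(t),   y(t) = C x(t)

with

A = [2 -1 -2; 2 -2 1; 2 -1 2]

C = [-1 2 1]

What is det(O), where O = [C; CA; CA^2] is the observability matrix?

CA = [[4, -4, 6]]
CA^2 = [[12, -2, 0]]
Observability matrix O = [C; CA; CA^2] = [[-1, 2, 1], [4, -4, 6], [12, -2, 0]]
Expanding along the first row, det(O) = (-1)·((-4)·0 - 6·(-2)) - 2·(4·0 - 6·12) + 1·(4·(-2) - (-4)·12) = (-1)·12 - 2·(-72) + 1·40 = 172
Since det(O) ≠ 0, rank(O) = 3 and the system is completely observable.

172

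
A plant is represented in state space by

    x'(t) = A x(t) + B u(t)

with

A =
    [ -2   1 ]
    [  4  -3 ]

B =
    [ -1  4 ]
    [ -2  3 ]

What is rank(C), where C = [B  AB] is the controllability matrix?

2

AB = [[0, -5], [2, 7]]
Controllability matrix C = [B  AB] = [[-1, 4, 0, -5], [-2, 3, 2, 7]]
Take the 2×2 submatrix of C formed by columns 1, 2: [[-1, 4], [-2, 3]]. Its determinant is (-1)·3 - 4·(-2) = -3 - (-8) = 5 ≠ 0.
So rank(C) ≥ 2; since C has 2 rows, rank(C) = 2.
rank(C) = 2 = n, so the pair (A, B) is completely controllable.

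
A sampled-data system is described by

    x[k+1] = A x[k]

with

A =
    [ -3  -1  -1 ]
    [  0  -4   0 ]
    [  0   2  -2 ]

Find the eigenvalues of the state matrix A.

-4, -3, -2

det(zI - A) = z^3 - (tr A)z^2 + (M11 + M22 + M33)z - det A, where Mii is the 2×2 principal minor of A obtained by deleting row i and column i.
tr A = (-3) + (-4) + (-2) = -9; M11 = (-4)·(-2) - 0·2 = 8 - 0 = 8; M22 = (-3)·(-2) - (-1)·0 = 6 - 0 = 6; M33 = (-3)·(-4) - (-1)·0 = 12 - 0 = 12; sum of minors = 26.
det A = (-3)·((-4)·(-2) - 0·2) - (-1)·(0·(-2) - 0·0) + (-1)·(0·2 - (-4)·0) = (-3)·8 - (-1)·0 + (-1)·0 = -24.
So p(z) = det(zI - A) = z^3 + 9z^2 + 26z + 24.
Rational-root test: any integer root divides 24. Testing small divisors, z = -2 works: p(-2) = -8 + 36 + (-52) + 24 = 0, so (z + 2) is a factor.
Dividing, p(z) = (z + 2)(z^2 + 7z + 12).
Factor z^2 + 7z + 12: two numbers with sum -7 and product 12 are -3 and -4, so z^2 + 7z + 12 = (z + 3)(z + 4).
Hence p(z) = (z + 2) (z + 3) (z + 4), with roots -4, -3, -2.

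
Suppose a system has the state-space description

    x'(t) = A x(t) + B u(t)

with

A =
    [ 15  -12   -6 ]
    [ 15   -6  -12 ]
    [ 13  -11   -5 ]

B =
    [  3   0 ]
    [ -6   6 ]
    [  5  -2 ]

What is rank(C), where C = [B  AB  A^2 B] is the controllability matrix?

AB = [[87, -60], [21, -12], [80, -56]]
A^2B = [[573, -420], [219, -156], [500, -368]]
Controllability matrix C = [B  AB  A^2B] = [[3, 0, 87, -60, 573, -420], [-6, 6, 21, -12, 219, -156], [5, -2, 80, -56, 500, -368]]
The rows r1, r2, r3 of C are linearly dependent: -3·r1 + r2 + 3·r3 = 0 (check each entry), so rank(C) ≤ 2.
The 2×2 minor from rows 1, 2, columns 1, 2 is 3·6 - 0·(-6) = 18 - 0 = 18 ≠ 0, so rank(C) = 2.
rank(C) = 2 < n = 3, so the pair (A, B) is not completely controllable.

2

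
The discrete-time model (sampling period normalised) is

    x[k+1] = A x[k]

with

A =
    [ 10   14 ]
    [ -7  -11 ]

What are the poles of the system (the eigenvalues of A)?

-4, 3

det(zI - A) = z^2 - (tr A)z + det A, with tr A = 10 + (-11) = -1 and det A = 10·(-11) - 14·(-7) = -110 - (-98) = -12.
So p(z) = det(zI - A) = z^2 + z - 12.
Factor z^2 + z - 12: two numbers with sum -1 and product -12 are 3 and -4, so z^2 + z - 12 = (z - 3)(z + 4).
Hence p(z) = (z - 3) (z + 4), with roots -4, 3.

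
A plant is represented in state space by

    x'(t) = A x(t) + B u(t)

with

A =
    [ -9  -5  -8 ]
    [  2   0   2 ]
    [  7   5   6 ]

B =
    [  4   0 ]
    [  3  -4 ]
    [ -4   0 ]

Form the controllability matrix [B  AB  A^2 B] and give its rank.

2

AB = [[-19, 20], [0, 0], [19, -20]]
A^2B = [[19, -20], [0, 0], [-19, 20]]
Controllability matrix C = [B  AB  A^2B] = [[4, 0, -19, 20, 19, -20], [3, -4, 0, 0, 0, 0], [-4, 0, 19, -20, -19, 20]]
The rows r1, r2, r3 of C are linearly dependent: r1 + r3 = 0 (check each entry), so rank(C) ≤ 2.
The 2×2 minor from rows 1, 2, columns 1, 2 is 4·(-4) - 0·3 = -16 - 0 = -16 ≠ 0, so rank(C) = 2.
rank(C) = 2 < n = 3, so the pair (A, B) is not completely controllable.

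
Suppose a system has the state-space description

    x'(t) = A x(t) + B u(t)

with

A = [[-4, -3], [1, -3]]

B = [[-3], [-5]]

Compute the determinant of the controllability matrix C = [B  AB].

AB = [[27], [12]]
Controllability matrix C = [B  AB] = [[-3, 27], [-5, 12]]
det(C) = (-3)·12 - 27·(-5) = -36 - (-135) = 99
Since det(C) ≠ 0, rank(C) = 2 and the system is completely controllable.

99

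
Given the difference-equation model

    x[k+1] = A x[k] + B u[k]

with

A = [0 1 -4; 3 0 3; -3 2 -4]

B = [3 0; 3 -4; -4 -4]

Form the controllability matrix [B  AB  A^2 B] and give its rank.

3

AB = [[19, 12], [-3, -12], [13, 8]]
A^2B = [[-55, -44], [96, 60], [-115, -92]]
Controllability matrix C = [B  AB  A^2B] = [[3, 0, 19, 12, -55, -44], [3, -4, -3, -12, 96, 60], [-4, -4, 13, 8, -115, -92]]
Take the 3×3 submatrix of C formed by columns 1, 2, 3: [[3, 0, 19], [3, -4, -3], [-4, -4, 13]]. Its determinant is 3·((-4)·13 - (-3)·(-4)) - 0·(3·13 - (-3)·(-4)) + 19·(3·(-4) - (-4)·(-4)) = 3·(-64) - 0·27 + 19·(-28) = -724 ≠ 0.
So rank(C) ≥ 3; since C has 3 rows, rank(C) = 3.
rank(C) = 3 = n, so the pair (A, B) is completely controllable.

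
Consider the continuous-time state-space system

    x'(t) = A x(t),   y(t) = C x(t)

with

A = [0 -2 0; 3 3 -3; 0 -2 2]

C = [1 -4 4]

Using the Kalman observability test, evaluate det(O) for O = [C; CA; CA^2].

CA = [[-12, -22, 20]]
CA^2 = [[-66, -82, 106]]
Observability matrix O = [C; CA; CA^2] = [[1, -4, 4], [-12, -22, 20], [-66, -82, 106]]
Expanding along the first row, det(O) = 1·((-22)·106 - 20·(-82)) - (-4)·((-12)·106 - 20·(-66)) + 4·((-12)·(-82) - (-22)·(-66)) = 1·(-692) - (-4)·48 + 4·(-468) = -2372
Since det(O) ≠ 0, rank(O) = 3 and the system is completely observable.

-2372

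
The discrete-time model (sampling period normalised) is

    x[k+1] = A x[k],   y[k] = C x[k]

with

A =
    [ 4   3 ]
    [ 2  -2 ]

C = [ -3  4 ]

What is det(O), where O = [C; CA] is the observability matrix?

67

CA = [[-4, -17]]
Observability matrix O = [C; CA] = [[-3, 4], [-4, -17]]
det(O) = (-3)·(-17) - 4·(-4) = 51 - (-16) = 67
Since det(O) ≠ 0, rank(O) = 2 and the system is completely observable.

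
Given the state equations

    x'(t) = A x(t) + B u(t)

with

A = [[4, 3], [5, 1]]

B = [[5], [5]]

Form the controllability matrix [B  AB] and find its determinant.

-25

AB = [[35], [30]]
Controllability matrix C = [B  AB] = [[5, 35], [5, 30]]
det(C) = 5·30 - 35·5 = 150 - 175 = -25
Since det(C) ≠ 0, rank(C) = 2 and the system is completely controllable.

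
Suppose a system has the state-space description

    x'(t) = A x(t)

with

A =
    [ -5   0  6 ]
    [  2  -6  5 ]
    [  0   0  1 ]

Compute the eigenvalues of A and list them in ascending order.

-6, -5, 1

det(sI - A) = s^3 - (tr A)s^2 + (M11 + M22 + M33)s - det A, where Mii is the 2×2 principal minor of A obtained by deleting row i and column i.
tr A = (-5) + (-6) + 1 = -10; M11 = (-6)·1 - 5·0 = -6 - 0 = -6; M22 = (-5)·1 - 6·0 = -5 - 0 = -5; M33 = (-5)·(-6) - 0·2 = 30 - 0 = 30; sum of minors = 19.
det A = (-5)·((-6)·1 - 5·0) - 0·(2·1 - 5·0) + 6·(2·0 - (-6)·0) = (-5)·(-6) - 0·2 + 6·0 = 30.
So p(s) = det(sI - A) = s^3 + 10s^2 + 19s - 30.
Rational-root test: any integer root divides -30. Testing small divisors, s = 1 works: p(1) = 1 + 10 + 19 + (-30) = 0, so (s - 1) is a factor.
Dividing, p(s) = (s - 1)(s^2 + 11s + 30).
Factor s^2 + 11s + 30: two numbers with sum -11 and product 30 are -5 and -6, so s^2 + 11s + 30 = (s + 5)(s + 6).
Hence p(s) = (s - 1) (s + 5) (s + 6), with roots -6, -5, 1.
At least one eigenvalue has non-negative real part, so the system is not asymptotically stable.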